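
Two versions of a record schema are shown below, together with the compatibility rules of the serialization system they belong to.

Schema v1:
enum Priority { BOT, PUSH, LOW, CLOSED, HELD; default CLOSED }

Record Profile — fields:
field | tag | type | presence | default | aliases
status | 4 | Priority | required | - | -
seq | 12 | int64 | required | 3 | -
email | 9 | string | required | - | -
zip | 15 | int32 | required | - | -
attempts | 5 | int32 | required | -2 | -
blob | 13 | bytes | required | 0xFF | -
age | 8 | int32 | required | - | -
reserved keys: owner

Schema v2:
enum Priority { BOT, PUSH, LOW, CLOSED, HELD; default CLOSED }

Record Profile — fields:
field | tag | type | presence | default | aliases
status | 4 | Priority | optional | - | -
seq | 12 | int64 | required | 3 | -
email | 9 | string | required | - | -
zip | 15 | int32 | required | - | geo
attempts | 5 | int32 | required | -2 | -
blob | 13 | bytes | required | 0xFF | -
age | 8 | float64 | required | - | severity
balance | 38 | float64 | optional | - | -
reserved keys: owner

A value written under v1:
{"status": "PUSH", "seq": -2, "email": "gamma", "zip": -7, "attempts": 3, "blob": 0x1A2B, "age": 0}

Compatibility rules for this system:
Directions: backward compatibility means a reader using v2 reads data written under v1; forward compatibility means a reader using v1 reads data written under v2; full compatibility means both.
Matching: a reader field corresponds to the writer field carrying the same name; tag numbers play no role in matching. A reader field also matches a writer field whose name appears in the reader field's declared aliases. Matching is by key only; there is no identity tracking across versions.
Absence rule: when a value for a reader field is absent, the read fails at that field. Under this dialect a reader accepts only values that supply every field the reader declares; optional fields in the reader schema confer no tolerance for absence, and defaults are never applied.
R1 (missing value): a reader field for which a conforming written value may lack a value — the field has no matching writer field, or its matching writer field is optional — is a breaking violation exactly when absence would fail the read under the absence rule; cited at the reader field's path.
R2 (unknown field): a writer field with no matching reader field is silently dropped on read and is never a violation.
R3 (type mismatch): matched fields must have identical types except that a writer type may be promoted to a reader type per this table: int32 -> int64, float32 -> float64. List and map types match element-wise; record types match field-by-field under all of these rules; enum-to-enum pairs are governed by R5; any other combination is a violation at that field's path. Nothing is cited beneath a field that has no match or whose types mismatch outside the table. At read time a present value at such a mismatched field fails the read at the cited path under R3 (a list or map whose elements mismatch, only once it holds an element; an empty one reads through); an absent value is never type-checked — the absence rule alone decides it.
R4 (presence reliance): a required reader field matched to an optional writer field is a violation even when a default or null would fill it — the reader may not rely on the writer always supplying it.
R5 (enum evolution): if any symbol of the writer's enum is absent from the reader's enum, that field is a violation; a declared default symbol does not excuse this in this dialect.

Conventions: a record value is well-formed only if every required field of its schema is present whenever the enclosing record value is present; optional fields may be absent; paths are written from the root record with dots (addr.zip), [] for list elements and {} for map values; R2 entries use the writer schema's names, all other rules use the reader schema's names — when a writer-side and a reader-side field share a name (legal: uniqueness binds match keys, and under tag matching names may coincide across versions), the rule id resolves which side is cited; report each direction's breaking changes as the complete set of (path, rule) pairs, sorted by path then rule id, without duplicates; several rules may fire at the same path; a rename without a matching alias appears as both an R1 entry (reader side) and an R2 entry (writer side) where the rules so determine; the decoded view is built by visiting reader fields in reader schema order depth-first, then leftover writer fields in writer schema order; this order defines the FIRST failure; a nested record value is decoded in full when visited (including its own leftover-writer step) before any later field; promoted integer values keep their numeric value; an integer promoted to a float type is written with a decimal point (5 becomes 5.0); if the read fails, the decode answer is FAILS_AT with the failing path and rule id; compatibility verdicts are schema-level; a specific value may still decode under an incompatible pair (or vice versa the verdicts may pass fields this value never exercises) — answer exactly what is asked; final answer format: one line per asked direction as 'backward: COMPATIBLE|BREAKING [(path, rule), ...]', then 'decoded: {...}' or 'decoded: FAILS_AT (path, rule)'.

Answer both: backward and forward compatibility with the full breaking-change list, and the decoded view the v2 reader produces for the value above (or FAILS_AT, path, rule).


each type pair in Profile: writer, then reader
backward for Profile (reader v2, writer v1):
  status: paired with writer status (Priority -> Priority; writer required)
  seq: paired with writer seq (int64 -> int64; writer required)
  email: paired with writer email (string -> string; writer required)
  zip: paired with writer zip (int32 -> int32; writer required)
  attempts: paired with writer attempts (int32 -> int32; writer required)
  blob: paired with writer blob (bytes -> bytes; writer required)
  age: paired with writer age (int32 -> float64; writer required)
  balance has no writer counterpart
  R3 fires at age
  R1 fires at balance
  => 2 violation(s): backward is BREAKING for Profile
forward for Profile (reader v1, writer v2):
  status: paired with writer status (Priority -> Priority; writer optional)
  seq: paired with writer seq (int64 -> int64; writer required)
  email: paired with writer email (string -> string; writer required)
  zip: paired with writer zip (int32 -> int32; writer required)
  attempts: paired with writer attempts (int32 -> int32; writer required)
  blob: paired with writer blob (bytes -> bytes; writer required)
  age: paired with writer age (float64 -> int32; writer required)
  writer field balance has no reader counterpart
  R3 fires at age
  R1 fires at status
  R4 fires at status
  => 3 violation(s): forward is BREAKING for Profile
decode walk for Profile under reader schema v2:
  status := "PUSH"
  seq := -2
  email := "gamma"
  zip := -7
  attempts := 3
  blob := 0x1A2B
  read fails at age under R3
  => FAILS_AT (age, R3)

backward: BREAKING [(age, R3), (balance, R1)]; forward: BREAKING [(age, R3), (status, R1), (status, R4)]; decoded: FAILS_AT (age, R3)


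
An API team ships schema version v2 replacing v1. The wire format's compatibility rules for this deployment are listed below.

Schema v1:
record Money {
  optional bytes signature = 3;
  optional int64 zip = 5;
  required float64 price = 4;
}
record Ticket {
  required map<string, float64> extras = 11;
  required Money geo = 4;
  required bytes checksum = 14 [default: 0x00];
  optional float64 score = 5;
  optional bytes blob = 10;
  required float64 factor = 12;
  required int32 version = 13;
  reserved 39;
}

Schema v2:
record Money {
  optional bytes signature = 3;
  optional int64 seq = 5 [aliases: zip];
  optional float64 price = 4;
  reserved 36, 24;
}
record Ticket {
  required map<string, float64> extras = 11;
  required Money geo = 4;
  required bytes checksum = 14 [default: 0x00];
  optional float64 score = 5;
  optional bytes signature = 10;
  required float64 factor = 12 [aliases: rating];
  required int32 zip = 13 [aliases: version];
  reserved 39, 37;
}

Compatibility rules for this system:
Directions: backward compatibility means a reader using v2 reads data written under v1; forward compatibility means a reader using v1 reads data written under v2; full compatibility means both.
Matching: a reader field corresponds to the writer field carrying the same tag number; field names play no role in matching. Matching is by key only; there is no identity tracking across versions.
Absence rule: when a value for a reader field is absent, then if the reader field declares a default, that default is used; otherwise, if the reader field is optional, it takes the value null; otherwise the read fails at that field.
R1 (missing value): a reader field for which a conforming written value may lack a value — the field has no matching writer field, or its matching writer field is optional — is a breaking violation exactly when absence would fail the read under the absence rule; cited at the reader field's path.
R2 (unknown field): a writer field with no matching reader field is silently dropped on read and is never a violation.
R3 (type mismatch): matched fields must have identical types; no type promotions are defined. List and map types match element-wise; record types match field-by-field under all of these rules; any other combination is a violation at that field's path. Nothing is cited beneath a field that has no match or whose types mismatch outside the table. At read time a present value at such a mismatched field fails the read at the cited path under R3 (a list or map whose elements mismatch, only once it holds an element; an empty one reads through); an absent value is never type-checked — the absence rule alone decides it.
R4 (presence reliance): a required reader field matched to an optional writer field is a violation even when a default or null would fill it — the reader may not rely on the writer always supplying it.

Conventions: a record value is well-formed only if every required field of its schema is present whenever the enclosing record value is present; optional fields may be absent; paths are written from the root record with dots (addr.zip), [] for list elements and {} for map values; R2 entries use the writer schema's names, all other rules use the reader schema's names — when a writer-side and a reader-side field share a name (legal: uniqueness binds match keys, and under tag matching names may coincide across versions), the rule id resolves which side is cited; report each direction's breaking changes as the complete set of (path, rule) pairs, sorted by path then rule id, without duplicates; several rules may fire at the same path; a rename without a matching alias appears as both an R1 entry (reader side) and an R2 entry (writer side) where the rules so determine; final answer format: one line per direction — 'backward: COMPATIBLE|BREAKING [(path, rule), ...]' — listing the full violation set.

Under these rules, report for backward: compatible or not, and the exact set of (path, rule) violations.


in Ticket below, arrows point writer -> reader
backward analysis of Ticket with v2 as reader and v1 as writer:
  extras <- extras (map<string, float64> -> map<string, float64>, writer required)
  geo <- geo (Money -> Money, writer required)
  checksum <- checksum (bytes -> bytes, writer required)
  score <- score (float64 -> float64, writer optional)
  signature <- blob (bytes -> bytes, writer optional)
  factor <- factor (float64 -> float64, writer required)
  zip <- version (int32 -> int32, writer required)
  geo.signature <- geo.signature (bytes -> bytes, writer optional)
  geo.seq <- geo.zip (int64 -> int64, writer optional)
  geo.price <- geo.price (float64 -> float64, writer required)
  => no violations; backward on Ticket: COMPATIBLE
the other Ticket changes do not affect what is asked:
  renamed field blob to signature in record Ticket -> triggers nothing under Ticket's printed rules — same verdict
  renamed field zip to seq in record Money (alias zip declared on the renamed field) -> triggers nothing under Ticket's printed rules — same verdict
  renamed field version to zip in record Ticket (alias version declared on the renamed field) -> triggers nothing under Ticket's printed rules — same verdict
  field price in record Money: required changed to optional -> affects forward compatibility only, which is not asked

backward: COMPATIBLE []


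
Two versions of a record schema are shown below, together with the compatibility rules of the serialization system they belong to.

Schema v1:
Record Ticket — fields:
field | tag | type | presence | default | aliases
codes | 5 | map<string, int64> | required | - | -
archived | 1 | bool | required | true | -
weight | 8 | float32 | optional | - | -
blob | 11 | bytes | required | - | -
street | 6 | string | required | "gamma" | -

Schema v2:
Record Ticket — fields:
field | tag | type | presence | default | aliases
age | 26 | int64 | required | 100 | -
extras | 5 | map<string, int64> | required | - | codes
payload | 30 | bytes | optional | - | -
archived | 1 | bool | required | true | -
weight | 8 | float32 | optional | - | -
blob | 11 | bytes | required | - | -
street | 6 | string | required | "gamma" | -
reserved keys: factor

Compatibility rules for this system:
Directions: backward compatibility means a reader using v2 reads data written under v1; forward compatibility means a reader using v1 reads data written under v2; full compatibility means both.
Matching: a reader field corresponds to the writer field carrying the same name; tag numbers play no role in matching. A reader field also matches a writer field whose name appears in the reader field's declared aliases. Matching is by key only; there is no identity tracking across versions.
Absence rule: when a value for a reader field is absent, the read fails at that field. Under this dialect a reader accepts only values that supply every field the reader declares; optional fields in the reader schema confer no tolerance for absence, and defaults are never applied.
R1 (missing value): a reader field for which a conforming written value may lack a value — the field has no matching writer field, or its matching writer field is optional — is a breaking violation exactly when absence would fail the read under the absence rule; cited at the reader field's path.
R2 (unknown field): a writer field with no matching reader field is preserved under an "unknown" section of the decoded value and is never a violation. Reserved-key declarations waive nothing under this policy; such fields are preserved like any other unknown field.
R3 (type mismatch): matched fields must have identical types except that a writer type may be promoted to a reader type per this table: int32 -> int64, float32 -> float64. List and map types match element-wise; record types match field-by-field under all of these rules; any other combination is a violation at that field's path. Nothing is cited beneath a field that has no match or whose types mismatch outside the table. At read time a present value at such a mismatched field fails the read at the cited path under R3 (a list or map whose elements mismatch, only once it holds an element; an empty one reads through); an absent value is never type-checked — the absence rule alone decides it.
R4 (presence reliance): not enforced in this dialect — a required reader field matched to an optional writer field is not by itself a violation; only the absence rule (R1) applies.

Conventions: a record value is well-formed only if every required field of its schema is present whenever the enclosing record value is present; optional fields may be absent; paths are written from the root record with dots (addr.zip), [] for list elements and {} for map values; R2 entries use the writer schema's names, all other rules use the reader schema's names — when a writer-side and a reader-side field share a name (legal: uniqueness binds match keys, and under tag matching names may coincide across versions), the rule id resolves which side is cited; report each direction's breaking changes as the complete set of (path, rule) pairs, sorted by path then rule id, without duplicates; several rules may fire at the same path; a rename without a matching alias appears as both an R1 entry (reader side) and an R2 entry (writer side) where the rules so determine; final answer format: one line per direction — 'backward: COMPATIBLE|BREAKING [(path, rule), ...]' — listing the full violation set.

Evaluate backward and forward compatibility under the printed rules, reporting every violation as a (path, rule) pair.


backward: BREAKING [(age, R1), (payload, R1), (weight, R1)]; forward: BREAKING [(codes, R1), (weight, R1)]

in Ticket below, arrows point writer -> reader
backward pass over Ticket, reader schema v2, writer schema v1:
  no writer field matches reader age
  extras: paired with writer codes (map<string, int64> -> map<string, int64>; writer required)
  no writer field matches reader payload
  archived: paired with writer archived (bool -> bool; writer required)
  weight: paired with writer weight (float32 -> float32; writer optional)
  blob: paired with writer blob (bytes -> bytes; writer required)
  street: paired with writer street (string -> string; writer required)
  R1 fires at age
  R1 fires at payload
  R1 fires at weight
  => backward: BREAKING (3)
forward pass over Ticket, reader schema v1, writer schema v2:
  no writer field matches reader codes
  archived: paired with writer archived (bool -> bool; writer required)
  weight: paired with writer weight (float32 -> float32; writer optional)
  blob: paired with writer blob (bytes -> bytes; writer required)
  street: paired with writer street (string -> string; writer required)
  age (writer side), unknown to reader
  extras (writer side), unknown to reader
  payload (writer side), unknown to reader
  R1 fires at codes
  R1 fires at weight
  => forward: BREAKING (2)


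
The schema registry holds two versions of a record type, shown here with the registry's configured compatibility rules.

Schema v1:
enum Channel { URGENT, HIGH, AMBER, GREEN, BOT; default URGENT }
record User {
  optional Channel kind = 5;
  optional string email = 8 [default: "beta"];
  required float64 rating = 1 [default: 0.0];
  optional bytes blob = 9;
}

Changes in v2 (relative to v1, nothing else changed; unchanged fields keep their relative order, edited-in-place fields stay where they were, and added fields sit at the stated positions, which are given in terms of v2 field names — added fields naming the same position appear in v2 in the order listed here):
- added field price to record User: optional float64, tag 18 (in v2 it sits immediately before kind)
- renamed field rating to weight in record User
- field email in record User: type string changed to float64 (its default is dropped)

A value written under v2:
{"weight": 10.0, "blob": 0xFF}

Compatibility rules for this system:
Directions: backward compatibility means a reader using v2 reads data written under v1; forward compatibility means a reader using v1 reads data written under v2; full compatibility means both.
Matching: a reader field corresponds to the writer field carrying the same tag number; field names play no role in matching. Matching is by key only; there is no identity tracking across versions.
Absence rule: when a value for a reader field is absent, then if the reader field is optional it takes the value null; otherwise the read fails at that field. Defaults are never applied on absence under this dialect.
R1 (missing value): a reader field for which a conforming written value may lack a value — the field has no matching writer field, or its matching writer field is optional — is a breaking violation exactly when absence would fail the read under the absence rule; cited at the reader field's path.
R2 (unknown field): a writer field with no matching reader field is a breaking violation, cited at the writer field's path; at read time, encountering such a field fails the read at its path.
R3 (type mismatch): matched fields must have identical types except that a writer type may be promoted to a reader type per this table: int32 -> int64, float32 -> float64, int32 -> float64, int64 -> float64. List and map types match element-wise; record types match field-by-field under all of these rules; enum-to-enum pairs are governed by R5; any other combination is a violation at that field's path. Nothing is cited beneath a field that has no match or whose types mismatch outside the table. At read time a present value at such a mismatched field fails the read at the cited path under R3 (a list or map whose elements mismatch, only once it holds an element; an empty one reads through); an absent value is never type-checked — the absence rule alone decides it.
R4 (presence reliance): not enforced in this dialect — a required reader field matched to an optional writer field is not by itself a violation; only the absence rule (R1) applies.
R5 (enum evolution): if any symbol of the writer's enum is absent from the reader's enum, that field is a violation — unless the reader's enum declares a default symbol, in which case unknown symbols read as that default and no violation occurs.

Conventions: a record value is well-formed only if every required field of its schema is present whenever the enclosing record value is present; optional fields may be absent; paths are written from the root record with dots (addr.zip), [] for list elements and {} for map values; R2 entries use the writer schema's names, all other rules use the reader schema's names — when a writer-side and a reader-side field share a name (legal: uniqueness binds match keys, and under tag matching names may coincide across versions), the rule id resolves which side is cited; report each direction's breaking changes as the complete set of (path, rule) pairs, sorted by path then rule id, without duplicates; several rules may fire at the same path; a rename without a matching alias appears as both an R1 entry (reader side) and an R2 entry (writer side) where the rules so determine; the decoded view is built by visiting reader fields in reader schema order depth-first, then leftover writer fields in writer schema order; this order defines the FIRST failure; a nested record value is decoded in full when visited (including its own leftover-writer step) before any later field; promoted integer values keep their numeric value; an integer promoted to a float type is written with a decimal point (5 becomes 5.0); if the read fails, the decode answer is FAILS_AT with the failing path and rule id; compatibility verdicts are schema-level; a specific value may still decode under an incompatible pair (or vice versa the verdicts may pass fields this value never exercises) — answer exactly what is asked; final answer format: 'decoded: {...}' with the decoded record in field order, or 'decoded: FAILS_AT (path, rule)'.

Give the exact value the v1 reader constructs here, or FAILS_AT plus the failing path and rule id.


the writer's type comes first in each User pair
decode walk for User under reader schema v1:
  kind := null (absent, optional -> null)
  email := null (absent, optional -> null)
  rating := 10.0 (from writer weight)
  blob := 0xFF
  => decoded: {"kind": null, "email": null, "rating": 10.0, "blob": 0xFF}
remaining User differences; none change what is asked:
  added field price to record User: optional float64, tag 18 (in v2 it sits immediately before kind) -> changes User's schema-level verdicts only — the decode of this value is the same
  renamed field rating to weight in record User -> no rule fires on it and the decoded User view is identical with or without it
  field email in record User: type string changed to float64 (its default is dropped) -> changes User's schema-level verdicts only — the decode of this value is the same

decoded: {"kind": null, "email": null, "rating": 10.0, "blob": 0xFF}


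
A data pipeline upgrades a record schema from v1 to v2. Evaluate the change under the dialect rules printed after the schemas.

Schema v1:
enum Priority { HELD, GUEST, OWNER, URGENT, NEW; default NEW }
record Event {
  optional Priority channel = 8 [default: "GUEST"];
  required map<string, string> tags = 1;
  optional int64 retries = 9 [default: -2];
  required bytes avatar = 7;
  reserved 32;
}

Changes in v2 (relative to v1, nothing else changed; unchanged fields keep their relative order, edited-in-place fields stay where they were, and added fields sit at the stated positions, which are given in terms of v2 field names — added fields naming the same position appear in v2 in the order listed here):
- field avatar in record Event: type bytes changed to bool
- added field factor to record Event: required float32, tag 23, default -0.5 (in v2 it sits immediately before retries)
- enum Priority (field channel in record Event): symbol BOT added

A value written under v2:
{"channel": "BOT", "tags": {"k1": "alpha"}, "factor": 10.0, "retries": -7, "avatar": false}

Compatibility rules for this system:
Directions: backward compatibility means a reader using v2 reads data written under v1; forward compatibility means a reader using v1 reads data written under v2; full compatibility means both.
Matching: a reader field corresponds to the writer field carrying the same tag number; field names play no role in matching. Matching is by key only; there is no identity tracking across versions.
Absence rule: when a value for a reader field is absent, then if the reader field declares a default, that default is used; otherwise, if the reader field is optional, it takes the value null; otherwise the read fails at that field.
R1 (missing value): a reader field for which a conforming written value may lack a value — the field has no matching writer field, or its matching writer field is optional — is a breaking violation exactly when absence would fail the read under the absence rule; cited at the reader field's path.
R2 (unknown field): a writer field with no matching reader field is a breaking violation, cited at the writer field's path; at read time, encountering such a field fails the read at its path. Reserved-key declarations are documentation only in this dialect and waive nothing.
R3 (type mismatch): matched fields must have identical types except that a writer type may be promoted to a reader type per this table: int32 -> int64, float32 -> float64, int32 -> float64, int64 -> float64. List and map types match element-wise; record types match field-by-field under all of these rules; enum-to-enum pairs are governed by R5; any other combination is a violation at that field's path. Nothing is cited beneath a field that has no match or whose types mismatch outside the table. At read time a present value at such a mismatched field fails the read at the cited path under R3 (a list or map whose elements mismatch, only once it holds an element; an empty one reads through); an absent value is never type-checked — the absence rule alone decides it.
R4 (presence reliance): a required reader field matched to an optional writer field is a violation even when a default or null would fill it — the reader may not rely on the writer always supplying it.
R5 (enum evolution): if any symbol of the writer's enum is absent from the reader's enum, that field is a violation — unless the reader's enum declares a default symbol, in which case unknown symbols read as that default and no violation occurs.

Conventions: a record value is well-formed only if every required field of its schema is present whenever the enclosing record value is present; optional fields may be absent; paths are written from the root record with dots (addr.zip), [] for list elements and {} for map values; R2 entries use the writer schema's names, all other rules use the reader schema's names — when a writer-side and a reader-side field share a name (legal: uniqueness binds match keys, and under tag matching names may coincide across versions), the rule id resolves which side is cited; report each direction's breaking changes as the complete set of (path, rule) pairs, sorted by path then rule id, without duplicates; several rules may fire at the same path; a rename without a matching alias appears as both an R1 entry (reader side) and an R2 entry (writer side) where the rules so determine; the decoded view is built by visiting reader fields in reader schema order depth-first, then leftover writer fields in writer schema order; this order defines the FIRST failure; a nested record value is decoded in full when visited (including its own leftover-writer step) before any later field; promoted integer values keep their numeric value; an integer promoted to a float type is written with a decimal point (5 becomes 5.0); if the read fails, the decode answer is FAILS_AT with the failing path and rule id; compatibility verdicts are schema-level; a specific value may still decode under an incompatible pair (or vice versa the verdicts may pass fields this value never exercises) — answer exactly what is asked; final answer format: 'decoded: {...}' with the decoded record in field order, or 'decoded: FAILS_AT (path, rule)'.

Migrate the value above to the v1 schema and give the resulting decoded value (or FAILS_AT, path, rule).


decoded: FAILS_AT (avatar, R3)

the writer's type comes first in each Event pair
decoding the Event value with the v1 reader:
  channel := "NEW" (symbol BOT -> reader default)
  tags := {"k1": "alpha"}
  retries := -7
  read fails at avatar under R3
  => FAILS_AT (avatar, R3)
checking off the Event differences that do not matter here:
  added field factor to record Event: required float32, tag 23, default -0.5 (in v2 it sits immediately before retries) -> schema-level compatibility only; this Event value's decode is unchanged
  enum Priority (field channel in record Event): symbol BOT added -> inert under this dialect — no rule fires on Event and the result does not move


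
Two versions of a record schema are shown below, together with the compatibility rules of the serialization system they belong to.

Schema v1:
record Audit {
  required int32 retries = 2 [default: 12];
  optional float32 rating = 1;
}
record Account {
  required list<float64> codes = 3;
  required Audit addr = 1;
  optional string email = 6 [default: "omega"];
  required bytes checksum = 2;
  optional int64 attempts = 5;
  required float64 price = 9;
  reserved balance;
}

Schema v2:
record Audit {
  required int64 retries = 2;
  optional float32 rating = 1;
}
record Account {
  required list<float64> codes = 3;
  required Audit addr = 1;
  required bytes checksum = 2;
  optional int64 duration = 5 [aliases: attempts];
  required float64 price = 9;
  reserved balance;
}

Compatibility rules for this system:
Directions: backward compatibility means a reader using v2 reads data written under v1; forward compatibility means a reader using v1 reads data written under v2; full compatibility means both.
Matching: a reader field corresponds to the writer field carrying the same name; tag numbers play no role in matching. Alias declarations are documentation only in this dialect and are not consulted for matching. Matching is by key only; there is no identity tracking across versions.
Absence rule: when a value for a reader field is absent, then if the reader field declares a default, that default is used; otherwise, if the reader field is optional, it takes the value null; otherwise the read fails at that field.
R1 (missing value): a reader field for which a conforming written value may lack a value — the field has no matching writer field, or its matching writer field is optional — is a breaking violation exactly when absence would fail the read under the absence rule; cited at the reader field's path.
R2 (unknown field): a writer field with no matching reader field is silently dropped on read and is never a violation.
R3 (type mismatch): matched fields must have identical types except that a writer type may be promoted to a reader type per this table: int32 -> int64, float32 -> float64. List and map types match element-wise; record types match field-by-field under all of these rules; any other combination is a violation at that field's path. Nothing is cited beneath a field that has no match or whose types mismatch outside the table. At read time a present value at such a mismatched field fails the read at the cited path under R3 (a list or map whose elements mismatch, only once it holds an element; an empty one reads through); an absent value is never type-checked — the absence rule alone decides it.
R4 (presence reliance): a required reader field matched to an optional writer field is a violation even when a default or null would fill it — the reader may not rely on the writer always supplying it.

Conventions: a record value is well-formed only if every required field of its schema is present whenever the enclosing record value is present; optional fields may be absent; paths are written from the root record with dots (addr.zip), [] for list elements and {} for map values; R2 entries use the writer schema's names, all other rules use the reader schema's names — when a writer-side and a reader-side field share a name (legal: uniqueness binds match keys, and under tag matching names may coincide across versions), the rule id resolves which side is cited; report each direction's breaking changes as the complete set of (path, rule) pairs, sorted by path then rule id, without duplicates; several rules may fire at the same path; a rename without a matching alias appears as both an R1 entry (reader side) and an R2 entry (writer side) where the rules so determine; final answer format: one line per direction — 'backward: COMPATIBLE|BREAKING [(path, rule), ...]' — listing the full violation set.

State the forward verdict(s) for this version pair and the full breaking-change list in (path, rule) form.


in Account below, arrows point writer -> reader
forward on Account — v1 reading data written by v2:
  list<float64> -> list<float64>, writer required: codes aligns to codes
  Audit -> Audit, writer required: addr aligns to addr
  email: no writer-side match
  bytes -> bytes, writer required: checksum aligns to checksum
  attempts: no writer-side match
  float64 -> float64, writer required: price aligns to price
  duration (writer side), unknown to reader
  int64 -> int32, writer required: addr.retries aligns to addr.retries
  float32 -> float32, writer optional: addr.rating aligns to addr.rating
  breaking: (addr.retries, R3)
  forward on Account therefore BREAKING (1)
the other Account changes do not affect what is asked:
  removed field email from record Account -> inert for the asked Account verdict: nothing fires
  renamed field attempts to duration in record Account (alias attempts declared on the renamed field) -> inert for the asked Account verdict: nothing fires

forward: BREAKING [(addr.retries, R3)]


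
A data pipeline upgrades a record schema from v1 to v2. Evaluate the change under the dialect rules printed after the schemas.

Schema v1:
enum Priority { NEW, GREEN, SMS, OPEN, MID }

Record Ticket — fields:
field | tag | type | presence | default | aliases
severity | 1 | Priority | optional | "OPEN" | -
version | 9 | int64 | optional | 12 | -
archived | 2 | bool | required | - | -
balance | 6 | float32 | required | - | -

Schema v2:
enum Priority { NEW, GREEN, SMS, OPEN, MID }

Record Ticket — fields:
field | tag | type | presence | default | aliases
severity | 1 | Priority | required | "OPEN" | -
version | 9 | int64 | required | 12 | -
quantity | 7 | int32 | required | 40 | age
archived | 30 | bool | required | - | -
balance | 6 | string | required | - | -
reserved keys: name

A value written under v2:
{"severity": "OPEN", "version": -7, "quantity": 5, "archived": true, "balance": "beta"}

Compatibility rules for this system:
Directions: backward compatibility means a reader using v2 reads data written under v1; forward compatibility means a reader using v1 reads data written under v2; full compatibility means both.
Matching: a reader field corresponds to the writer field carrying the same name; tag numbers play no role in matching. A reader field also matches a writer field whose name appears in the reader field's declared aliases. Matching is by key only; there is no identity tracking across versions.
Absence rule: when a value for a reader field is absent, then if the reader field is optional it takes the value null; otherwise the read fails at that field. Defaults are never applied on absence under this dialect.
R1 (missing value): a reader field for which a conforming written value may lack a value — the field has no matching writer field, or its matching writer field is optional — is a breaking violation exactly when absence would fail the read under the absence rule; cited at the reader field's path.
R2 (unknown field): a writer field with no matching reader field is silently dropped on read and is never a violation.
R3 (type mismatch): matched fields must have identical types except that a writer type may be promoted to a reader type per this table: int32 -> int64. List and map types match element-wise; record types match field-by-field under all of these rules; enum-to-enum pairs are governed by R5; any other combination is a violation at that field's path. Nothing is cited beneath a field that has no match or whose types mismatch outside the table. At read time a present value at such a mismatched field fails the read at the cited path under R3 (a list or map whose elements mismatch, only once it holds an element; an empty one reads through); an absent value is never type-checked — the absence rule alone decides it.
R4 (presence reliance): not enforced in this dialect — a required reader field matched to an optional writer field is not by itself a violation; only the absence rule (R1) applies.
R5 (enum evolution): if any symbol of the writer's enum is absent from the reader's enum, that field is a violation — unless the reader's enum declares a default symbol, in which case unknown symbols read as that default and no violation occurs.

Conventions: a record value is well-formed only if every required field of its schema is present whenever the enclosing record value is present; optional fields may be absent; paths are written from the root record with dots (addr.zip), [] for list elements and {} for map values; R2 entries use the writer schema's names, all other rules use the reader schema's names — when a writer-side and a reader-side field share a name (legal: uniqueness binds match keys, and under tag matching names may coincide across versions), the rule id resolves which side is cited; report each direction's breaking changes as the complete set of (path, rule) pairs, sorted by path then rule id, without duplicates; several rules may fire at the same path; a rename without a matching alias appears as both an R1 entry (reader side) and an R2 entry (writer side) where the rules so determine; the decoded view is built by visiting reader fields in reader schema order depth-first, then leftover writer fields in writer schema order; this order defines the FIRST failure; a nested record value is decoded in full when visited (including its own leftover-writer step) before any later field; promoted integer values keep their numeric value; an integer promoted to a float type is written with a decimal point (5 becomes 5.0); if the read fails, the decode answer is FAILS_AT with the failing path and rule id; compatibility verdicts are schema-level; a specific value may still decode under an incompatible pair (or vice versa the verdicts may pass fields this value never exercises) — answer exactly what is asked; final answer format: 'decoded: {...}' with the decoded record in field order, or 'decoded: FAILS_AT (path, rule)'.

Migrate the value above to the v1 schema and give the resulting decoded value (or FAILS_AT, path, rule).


decoded: FAILS_AT (balance, R3)

in Ticket below, arrows point writer -> reader
decode (reader v1):
  severity := "OPEN"
  version := -7
  archived := true
  read fails at balance under R3
  => FAILS_AT (balance, R3)
checking off the Ticket differences that do not matter here:
  field version in record Ticket: optional changed to required -> schema-level compatibility only; this Ticket value's decode is unchanged
  field severity in record Ticket: optional changed to required -> schema-level compatibility only; this Ticket value's decode is unchanged
  field archived in record Ticket: tag 2 changed to 30 -> inert under this dialect — no rule fires on Ticket and the result does not move
  added field quantity to record Ticket: required int32, tag 7, default 40 (in v2 it sits immediately before archived) -> schema-level compatibility only; this Ticket value's decode is unchanged
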